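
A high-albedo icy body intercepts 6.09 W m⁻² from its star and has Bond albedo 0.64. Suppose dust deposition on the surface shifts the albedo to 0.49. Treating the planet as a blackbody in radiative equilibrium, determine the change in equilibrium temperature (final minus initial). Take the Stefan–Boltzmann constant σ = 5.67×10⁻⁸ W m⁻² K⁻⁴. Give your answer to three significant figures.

5.07 kelvin

Before: T₁ = [6.090·0.36/(4σ)]^(1/4) = 55.76 K.
After:  T₂ = [6.090·0.51/(4σ)]^(1/4) = 60.83 K.
Change: 60.83 − 55.76 = 5.073 K.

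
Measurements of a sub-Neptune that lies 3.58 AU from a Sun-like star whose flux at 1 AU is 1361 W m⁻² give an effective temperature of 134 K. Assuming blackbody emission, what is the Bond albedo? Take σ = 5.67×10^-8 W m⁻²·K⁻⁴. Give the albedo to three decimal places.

Irradiance scales as 1/d², so S = 1361 W m⁻² × (1/3.58)² = 106.2 W m⁻².
Energy balance: S(1−α)/4 = σT⁴, so 1−α = 4σT⁴/S.
4σT⁴ = 4·5.67×10⁻⁸·(134)⁴ = 73.12 W m⁻².
Hence α = 1 − 73.12/106.2 = 0.3114.

0.311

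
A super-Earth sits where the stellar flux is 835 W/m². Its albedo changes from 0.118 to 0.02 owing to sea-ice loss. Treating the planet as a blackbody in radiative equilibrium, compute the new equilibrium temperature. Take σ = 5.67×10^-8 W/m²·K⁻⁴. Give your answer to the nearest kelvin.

New equilibrium: T₂ = [(1−0.02)·835.0/(4σ)]^(1/4) = 245.1 K.

245 kelvin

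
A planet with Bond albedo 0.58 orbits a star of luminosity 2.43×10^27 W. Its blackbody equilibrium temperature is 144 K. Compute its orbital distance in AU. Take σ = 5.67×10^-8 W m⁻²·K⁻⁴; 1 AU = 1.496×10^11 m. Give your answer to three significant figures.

Energy balance gives S = 4σT⁴/(1−α) = 232.2 W m⁻².
S = L/(4πd²) → d = √(L/4πS) = √(2.43×10^27/(4π·232.2)) = 9.126×10^11 m = 6.100 AU.

6.10 AU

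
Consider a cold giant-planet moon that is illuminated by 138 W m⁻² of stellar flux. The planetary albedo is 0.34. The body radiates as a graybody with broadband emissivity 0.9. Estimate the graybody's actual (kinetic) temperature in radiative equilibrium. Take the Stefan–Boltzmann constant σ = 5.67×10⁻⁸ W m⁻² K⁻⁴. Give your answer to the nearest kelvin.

Absorbed flux (global mean): S(1−α)/4 = 138.0·0.66/4 = 22.77 W m⁻².
Radiative balance εσT⁴ = 22.77 gives T = [22.77/(0.9·σ)]^(1/4) = 145.3 K.

145 K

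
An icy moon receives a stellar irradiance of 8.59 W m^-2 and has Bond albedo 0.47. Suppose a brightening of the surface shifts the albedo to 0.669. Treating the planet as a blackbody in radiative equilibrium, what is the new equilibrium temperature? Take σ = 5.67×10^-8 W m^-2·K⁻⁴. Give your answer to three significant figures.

59.5 kelvin

With the new albedo, S(1−α₂)/4 = 0.7108 W m^-2, so T₂ = 59.50 K.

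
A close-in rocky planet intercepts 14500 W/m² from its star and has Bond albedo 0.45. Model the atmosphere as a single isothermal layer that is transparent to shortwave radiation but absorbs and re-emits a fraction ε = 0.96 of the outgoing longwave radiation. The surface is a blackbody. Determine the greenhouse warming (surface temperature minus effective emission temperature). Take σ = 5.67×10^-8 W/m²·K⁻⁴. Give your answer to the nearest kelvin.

77 kelvin

The planet radiates to space at T_e = [S(1−α)/(4σ)]^(1/4) = 433.0 K.
For a single slab of emissivity ε, T_s⁴ = 2T_e⁴/(2−ε); thus T_s = 433.0·(1.923)^(1/4) = 509.9 K.
Greenhouse warming: T_s − T_e = 76.91 K.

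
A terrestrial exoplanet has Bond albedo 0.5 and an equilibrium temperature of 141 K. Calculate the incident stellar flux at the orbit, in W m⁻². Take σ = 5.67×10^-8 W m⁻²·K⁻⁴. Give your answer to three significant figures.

From S(1−α)/4 = σT⁴: S = 4σT⁴/(1−α).
σT⁴ = 5.67×10⁻⁸·(141)⁴ = 22.41 W m⁻².
S = 4·22.41/0.5 = 179.3 W m⁻².

179 W m⁻²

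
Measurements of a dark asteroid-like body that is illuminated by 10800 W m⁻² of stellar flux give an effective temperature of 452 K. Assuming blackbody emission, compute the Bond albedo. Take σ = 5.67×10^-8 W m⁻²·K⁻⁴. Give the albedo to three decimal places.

0.123

Rearranging the radiative balance, α = 1 − 4σT⁴/S.
4σT⁴ = 4·5.67×10⁻⁸·(452)⁴ = 9467 W m⁻².
1−α = 9467/10800 = 0.8765, so α = 0.1235.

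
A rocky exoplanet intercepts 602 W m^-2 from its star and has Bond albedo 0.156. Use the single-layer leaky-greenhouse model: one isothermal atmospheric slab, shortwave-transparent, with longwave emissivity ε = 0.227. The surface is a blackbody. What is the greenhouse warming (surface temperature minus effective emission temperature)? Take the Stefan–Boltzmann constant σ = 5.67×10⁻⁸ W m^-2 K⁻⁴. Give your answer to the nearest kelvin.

Effective emission temperature (TOA balance): σT_e⁴ = S(1−α)/4 = 127.0 W m^-2 → T_e = 217.6 K.
The surface balance (absorbed SW + ε·downward IR = σT_s⁴) with T_a⁴ = T_s⁴/2 reduces to T_s = T_e·[2/(2−ε)]^¼ = 224.2 K.
T_s − T_e = 224.2 − 217.6 = 6.652 K.

7 K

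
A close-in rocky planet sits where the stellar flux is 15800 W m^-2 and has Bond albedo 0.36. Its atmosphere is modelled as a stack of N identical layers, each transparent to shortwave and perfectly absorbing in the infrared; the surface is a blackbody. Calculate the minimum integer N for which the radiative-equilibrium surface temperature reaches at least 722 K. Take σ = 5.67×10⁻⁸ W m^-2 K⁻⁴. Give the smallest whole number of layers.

Top-of-atmosphere balance: σT_e⁴ = S(1−α)/4 = 2528 W m^-2 → T_e = 459.5 K.
T_s = (N+1)^(1/4)·T_e ≥ 722 K requires N+1 ≥ (T_s/T_e)⁴ = (722/459.5)⁴ = 6.095.
So N ≥ 5.095; the smallest integer is N = 6.

6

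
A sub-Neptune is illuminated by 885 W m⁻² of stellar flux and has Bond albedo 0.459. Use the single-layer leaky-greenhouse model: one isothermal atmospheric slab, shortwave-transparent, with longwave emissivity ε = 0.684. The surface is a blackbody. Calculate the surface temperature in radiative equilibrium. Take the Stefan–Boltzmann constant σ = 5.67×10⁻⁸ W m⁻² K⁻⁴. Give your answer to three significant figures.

The planet radiates to space at T_e = [S(1−α)/(4σ)]^(1/4) = 214.4 K.
For a single slab of emissivity ε, T_s⁴ = 2T_e⁴/(2−ε); thus T_s = 214.4·(1.52)^(1/4) = 238.0 K.

238 K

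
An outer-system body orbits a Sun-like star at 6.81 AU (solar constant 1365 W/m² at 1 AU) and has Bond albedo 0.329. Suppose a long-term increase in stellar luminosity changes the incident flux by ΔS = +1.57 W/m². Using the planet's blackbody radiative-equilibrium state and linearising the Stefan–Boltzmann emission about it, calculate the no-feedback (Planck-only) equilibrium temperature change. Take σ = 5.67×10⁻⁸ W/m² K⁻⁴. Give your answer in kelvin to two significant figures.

Flux at the orbit: S = 1365/(6.81)² = 29.43 W/m².
Reference equilibrium: T_e = [S(1−α)/(4σ)]^(1/4) = 96.60 K.
Only a fraction (1−α) is absorbed and it's spread over 4πR², so ΔF = (1−α)ΔS/4 = 0.2634 W/m².
The Planck feedback parameter is 4σT_e³ = 0.2044 W/m²/K.
So ΔT₀ = 0.2634/0.2044 = 1.29 K.

1.3 kelvin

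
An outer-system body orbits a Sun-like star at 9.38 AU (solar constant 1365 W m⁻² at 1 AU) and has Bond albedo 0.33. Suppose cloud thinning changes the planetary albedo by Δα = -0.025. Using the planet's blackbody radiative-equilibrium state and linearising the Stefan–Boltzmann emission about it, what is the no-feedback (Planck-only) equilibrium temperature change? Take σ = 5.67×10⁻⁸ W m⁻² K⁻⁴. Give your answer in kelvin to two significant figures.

By the inverse-square law, S = 1365/9.38² = 15.51 W m⁻².
The baseline emission temperature is T_e = 82.28 K.
TOA radiative forcing: ΔF = −S·Δα/4 = −15.51·(-0.025)/4 = 0.09696 W m⁻².
Linearising σT⁴ gives d(σT⁴)/dT = 4σT_e³ = 0.1263 W m⁻² per K.
ΔT₀ = ΔF/λ_P = 0.09696/0.1263 = 0.768 K.

0.77 kelvin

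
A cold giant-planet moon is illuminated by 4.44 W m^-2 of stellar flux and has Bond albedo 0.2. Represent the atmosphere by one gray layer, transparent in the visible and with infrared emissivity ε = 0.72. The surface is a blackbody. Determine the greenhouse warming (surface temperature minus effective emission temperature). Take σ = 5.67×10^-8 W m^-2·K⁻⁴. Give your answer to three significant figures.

7.43 K

At the top of the atmosphere, σT_e⁴ = S(1−α)/4 = 0.8880 W m^-2, giving T_e = 62.91 K.
The surface balance (absorbed SW + ε·downward IR = σT_s⁴) with T_a⁴ = T_s⁴/2 reduces to T_s = T_e·[2/(2−ε)]^¼ = 70.33 K.
Greenhouse warming: T_s − T_e = 7.425 K.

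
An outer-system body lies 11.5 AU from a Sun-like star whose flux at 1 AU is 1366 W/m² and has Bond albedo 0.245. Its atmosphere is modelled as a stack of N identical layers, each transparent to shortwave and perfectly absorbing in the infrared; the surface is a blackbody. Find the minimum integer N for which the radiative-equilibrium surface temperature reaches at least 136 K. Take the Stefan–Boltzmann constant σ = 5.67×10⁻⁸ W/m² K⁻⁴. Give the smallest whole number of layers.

By the inverse-square law, S = 1366/11.5² = 10.33 W/m².
The effective emission temperature is T_e = [S(1−α)/(4σ)]^¼ = 76.58 K.
T_s = (N+1)^(1/4)·T_e ≥ 136 K requires N+1 ≥ (T_s/T_e)⁴ = (136/76.58)⁴ = 9.949.
So N ≥ 8.949; the smallest integer is N = 9.

9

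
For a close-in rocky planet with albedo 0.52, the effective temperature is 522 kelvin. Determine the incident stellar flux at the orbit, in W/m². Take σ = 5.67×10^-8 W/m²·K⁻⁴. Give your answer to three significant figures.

35100 W/m²

From S(1−α)/4 = σT⁴: S = 4σT⁴/(1−α).
The emitted flux is σT⁴ = 4210 W/m².
S = 4·4210/0.48 = 35080 W/m².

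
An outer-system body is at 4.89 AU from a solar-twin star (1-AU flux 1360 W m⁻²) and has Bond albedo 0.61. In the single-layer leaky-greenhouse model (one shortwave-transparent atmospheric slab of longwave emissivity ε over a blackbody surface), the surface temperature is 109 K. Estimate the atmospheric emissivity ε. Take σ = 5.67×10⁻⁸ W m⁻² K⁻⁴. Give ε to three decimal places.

0.614

Flux at the orbit: S = 1360/(4.89)² = 56.87 W m⁻².
Effective temperature: T_e = [S(1−α)/(4σ)]^(1/4) = 99.45 K.
T_s⁴ = T_e⁴·2/(2−ε) → ε = 2 − 2(T_e/T_s)⁴ = 2 − 2·(99.45/109)⁴ = 0.6143.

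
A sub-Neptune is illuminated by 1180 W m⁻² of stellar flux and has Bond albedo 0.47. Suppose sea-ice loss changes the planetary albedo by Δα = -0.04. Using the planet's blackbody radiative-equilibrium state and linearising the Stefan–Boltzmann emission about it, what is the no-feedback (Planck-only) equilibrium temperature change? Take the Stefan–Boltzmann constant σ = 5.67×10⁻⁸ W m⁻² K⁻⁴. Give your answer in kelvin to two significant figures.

4.3 kelvin

Reference equilibrium: T_e = [S(1−α)/(4σ)]^(1/4) = 229.2 K.
The change in absorbed flux is Δ[S(1−α)/4] = −SΔα/4 = 11.80 W m⁻².
The Planck feedback parameter is 4σT_e³ = 2.729 W m⁻²/K.
ΔT₀ = ΔF/λ_P = 11.80/2.729 = 4.32 K.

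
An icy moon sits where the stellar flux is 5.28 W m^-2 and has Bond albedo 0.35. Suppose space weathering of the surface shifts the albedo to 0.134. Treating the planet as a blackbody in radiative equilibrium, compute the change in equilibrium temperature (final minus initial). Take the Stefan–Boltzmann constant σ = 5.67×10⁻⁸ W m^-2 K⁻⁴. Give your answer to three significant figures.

4.64 K

Initial: T₁ = [S(1−0.35)/(4σ)]^(1/4) = 62.37 K.
After:  T₂ = [5.280·0.866/(4σ)]^(1/4) = 67.01 K.
Change: 67.01 − 62.37 = 4.638 K.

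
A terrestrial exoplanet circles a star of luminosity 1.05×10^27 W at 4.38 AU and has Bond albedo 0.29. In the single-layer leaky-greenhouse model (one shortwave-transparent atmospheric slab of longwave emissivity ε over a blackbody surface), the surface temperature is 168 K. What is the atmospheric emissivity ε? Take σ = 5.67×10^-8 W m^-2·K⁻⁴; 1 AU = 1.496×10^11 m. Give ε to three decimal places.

Orbital distance: d = 4.38 AU = 6.552×10^11 m.
Spreading L over a sphere of radius d: S = 1.05×10^27/(4π·6.55×10^11²) = 194.6 W m^-2.
First, T_e = [194.6·(1−0.29)/(4σ)]^(1/4) = 157.1 K.
Since (2−ε)/2 = (T_e/T_s)⁴ = 0.7648, ε = 0.4704.

0.470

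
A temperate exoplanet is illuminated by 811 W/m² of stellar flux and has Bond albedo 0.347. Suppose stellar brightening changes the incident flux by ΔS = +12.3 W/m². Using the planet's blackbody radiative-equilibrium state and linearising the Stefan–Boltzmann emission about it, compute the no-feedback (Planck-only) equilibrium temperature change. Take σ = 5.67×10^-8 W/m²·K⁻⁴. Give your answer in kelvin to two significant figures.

0.83 kelvin

Unperturbed T_e = [811.0·(1−0.347)/(4σ)]^¼ = 219.8 K.
TOA radiative forcing: ΔF = (1−α)ΔS/4 = 0.653·(+12.3)/4 = 2.008 W/m².
Planck response: λ_P = 4σT_e³ = 4·5.67×10⁻⁸·(219.8)³ = 2.409 W/m²/K.
ΔT₀ = ΔF/λ_P = 2.008/2.409 = 0.833 K.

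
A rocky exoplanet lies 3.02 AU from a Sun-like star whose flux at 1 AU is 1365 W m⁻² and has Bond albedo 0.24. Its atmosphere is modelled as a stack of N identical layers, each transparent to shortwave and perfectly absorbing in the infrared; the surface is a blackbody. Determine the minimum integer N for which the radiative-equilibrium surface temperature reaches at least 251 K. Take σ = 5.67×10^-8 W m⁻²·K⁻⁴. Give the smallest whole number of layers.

7

Flux at the orbit: S = 1365/(3.02)² = 149.7 W m⁻².
Top-of-atmosphere balance: σT_e⁴ = S(1−α)/4 = 28.44 W m⁻² → T_e = 149.6 K.
Since T_s⁴ = (N+1)T_e⁴, we need N ≥ (T_s/T_e)⁴ − 1 = 6.914.
The minimum whole number is N = 7.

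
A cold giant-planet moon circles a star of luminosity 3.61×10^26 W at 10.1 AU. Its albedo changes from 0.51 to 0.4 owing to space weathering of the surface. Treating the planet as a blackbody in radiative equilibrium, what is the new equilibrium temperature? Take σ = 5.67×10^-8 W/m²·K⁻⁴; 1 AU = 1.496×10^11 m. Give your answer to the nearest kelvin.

d = 10.1 × 1.496×10^11 m = 1.511×10^12 m.
Flux at the orbit: S = L/(4πd²) = 3.61×10^26/(4π·(1.51×10^12)²) = 12.58 W/m².
With the new albedo, S(1−α₂)/4 = 1.887 W/m², so T₂ = 75.96 K.

76 K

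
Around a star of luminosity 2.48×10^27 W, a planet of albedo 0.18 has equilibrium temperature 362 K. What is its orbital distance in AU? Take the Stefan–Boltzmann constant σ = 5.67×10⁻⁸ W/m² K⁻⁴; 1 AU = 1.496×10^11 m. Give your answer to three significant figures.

The flux needed for this T is 4σT⁴/(1−0.18) = 4750 W/m².
S = L/(4πd²) → d = √(L/4πS) = √(2.48×10^27/(4π·4750)) = 2.038×10^11 m = 1.363 AU.

1.36 AU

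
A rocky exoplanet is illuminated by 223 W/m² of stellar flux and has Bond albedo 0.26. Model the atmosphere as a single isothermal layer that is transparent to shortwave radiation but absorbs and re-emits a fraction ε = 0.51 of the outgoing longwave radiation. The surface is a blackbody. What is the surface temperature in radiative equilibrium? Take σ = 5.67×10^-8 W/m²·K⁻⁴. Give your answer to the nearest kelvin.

177 kelvin

At the top of the atmosphere, σT_e⁴ = S(1−α)/4 = 41.26 W/m², giving T_e = 164.2 K.
The surface balance (absorbed SW + ε·downward IR = σT_s⁴) with T_a⁴ = T_s⁴/2 reduces to T_s = T_e·[2/(2−ε)]^¼ = 176.8 K.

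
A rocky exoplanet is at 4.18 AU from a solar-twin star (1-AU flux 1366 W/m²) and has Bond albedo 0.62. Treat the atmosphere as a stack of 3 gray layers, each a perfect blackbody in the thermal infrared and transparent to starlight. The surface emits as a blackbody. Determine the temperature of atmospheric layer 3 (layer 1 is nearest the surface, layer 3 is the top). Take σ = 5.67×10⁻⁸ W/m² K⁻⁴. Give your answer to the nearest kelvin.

By the inverse-square law, S = 1366/4.18² = 78.18 W/m².
OLR = S(1−α)/4 = 7.427 W/m²; the top layer radiates at T_e = 107.0 K.
In the N-layer model, layer k (counted from the surface) has T_k = (N+1−k)^(1/4)·T_e.
With k = 3: T_3 = (3+1−3)^¼·107.0 K = 107.0 K.

107 K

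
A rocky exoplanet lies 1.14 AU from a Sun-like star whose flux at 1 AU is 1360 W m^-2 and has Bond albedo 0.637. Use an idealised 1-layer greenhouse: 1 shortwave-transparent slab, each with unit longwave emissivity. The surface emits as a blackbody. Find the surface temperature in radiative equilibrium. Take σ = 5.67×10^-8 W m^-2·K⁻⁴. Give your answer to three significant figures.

Flux at the orbit: S = 1360/(1.14)² = 1046 W m^-2.
Top-of-atmosphere balance: σT_e⁴ = S(1−α)/4 = 94.97 W m^-2 → T_e = 202.3 K.
For an N-layer opaque stack, T_s⁴ = (N+1)T_e⁴, hence T_s = (2)^(1/4)×202.3 K = 240.6 K.

241 K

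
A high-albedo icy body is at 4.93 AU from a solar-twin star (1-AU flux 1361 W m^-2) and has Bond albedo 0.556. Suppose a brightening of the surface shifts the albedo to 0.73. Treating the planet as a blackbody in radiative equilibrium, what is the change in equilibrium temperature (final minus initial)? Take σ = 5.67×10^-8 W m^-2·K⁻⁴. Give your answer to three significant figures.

Flux at the orbit: S = 1361/(4.93)² = 56.00 W m^-2.
Before: T₁ = [56.00·0.444/(4σ)]^(1/4) = 102.3 K.
With α = 0.73, T₂ = 90.36 K.
ΔT = T₂ − T₁ = -11.96 K.

-12.0 K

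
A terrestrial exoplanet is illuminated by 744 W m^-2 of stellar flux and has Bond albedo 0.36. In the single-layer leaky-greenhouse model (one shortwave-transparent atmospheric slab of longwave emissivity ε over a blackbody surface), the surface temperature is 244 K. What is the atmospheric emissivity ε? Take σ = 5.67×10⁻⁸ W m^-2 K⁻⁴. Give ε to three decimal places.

0.815

First, T_e = [744.0·(1−0.36)/(4σ)]^(1/4) = 214.1 K.
Inverting T_s⁴ = 2T_e⁴/(2−ε): (T_e/T_s)⁴ = 0.5923, so ε = 2(1 − 0.5923) = 0.8154.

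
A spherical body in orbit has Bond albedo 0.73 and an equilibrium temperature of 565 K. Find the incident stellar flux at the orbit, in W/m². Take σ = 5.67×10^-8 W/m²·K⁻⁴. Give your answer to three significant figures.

85600 W/m²

Invert the energy balance for S: S = 4σT⁴/(1−α).
σT⁴ = 5.67×10⁻⁸·(565)⁴ = 5778 W/m².
S = 4·5778/0.27 = 85600 W/m².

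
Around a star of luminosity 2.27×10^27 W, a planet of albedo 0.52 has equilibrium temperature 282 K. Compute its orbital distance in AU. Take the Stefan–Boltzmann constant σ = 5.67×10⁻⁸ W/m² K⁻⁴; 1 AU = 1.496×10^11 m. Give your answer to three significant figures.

Energy balance gives S = 4σT⁴/(1−α) = 2988 W/m².
From L = 4πd²S, d = √(2.27×10^27/(4π·2988)) = 2.459×10^11 m = 1.644 AU.

1.64 AU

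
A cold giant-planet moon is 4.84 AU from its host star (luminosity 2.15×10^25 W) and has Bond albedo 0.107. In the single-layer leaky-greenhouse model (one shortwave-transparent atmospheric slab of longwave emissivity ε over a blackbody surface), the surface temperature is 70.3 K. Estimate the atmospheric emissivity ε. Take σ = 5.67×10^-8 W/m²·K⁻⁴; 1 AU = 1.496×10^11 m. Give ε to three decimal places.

d = 4.84 × 1.496×10^11 m = 7.241×10^11 m.
Flux at the orbit: S = L/(4πd²) = 2.15×10^25/(4π·(7.24×10^11)²) = 3.263 W/m².
Effective temperature: T_e = [S(1−α)/(4σ)]^(1/4) = 59.87 K.
T_s⁴ = T_e⁴·2/(2−ε) → ε = 2 − 2(T_e/T_s)⁴ = 2 − 2·(59.87/70.3)⁴ = 0.9478.

0.948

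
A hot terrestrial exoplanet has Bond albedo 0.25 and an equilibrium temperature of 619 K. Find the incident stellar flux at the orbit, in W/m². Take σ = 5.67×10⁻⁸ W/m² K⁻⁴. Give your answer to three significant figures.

Invert the energy balance for S: S = 4σT⁴/(1−α).
The emitted flux is σT⁴ = 8324 W/m².
S = 4·8324/0.75 = 44400 W/m².

44400 W/m²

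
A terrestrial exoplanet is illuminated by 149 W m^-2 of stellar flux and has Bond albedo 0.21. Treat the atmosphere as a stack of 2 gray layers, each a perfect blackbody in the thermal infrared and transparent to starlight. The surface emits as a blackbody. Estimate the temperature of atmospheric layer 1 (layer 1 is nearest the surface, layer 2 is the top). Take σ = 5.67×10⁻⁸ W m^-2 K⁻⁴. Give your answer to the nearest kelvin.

179 K

Top-of-atmosphere balance: σT_e⁴ = S(1−α)/4 = 29.43 W m^-2 → T_e = 150.9 K.
Each opaque layer satisfies 2T_j⁴ = T_{j−1}⁴ + T_{j+1}⁴, giving T_k⁴ = (N+1−k)T_e⁴.
With k = 1: T_1 = (2+1−1)^¼·150.9 K = 179.5 K.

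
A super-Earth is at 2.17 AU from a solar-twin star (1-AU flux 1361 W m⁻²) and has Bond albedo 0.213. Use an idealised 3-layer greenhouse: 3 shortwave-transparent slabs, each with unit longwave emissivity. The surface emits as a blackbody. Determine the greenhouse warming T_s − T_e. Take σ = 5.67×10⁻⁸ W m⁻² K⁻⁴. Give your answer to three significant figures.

Flux at the orbit: S = 1361/(2.17)² = 289.0 W m⁻².
Top-of-atmosphere balance: σT_e⁴ = S(1−α)/4 = 56.87 W m⁻² → T_e = 178.0 K.
T_s = (N+1)^(1/4)·T_e = 251.7 K.
Warming: T_s − T_e = 73.71 K.

73.7 kelvin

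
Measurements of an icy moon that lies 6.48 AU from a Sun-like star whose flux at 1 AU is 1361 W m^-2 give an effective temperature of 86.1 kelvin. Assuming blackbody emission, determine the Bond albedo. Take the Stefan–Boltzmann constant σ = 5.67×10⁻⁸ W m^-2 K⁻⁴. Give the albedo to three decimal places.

Flux at the orbit: S = 1361/(6.48)² = 32.41 W m^-2.
Rearranging the radiative balance, α = 1 − 4σT⁴/S.
4σT⁴ = 4·5.67×10⁻⁸·(86.1)⁴ = 12.46 W m^-2.
Hence α = 1 − 12.46/32.41 = 0.6155.

0.615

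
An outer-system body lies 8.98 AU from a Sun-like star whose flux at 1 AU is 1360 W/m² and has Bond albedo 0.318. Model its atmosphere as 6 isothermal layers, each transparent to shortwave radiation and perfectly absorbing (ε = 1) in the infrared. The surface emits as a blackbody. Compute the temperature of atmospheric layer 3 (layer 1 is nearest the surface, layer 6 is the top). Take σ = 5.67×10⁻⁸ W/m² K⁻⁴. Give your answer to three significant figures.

119 K

Flux at the orbit: S = 1360/(8.98)² = 16.86 W/m².
Top-of-atmosphere balance: σT_e⁴ = S(1−α)/4 = 2.875 W/m² → T_e = 84.39 K.
Each opaque layer satisfies 2T_j⁴ = T_{j−1}⁴ + T_{j+1}⁴, giving T_k⁴ = (N+1−k)T_e⁴.
With k = 3: T_3 = (6+1−3)^¼·84.39 K = 119.3 K.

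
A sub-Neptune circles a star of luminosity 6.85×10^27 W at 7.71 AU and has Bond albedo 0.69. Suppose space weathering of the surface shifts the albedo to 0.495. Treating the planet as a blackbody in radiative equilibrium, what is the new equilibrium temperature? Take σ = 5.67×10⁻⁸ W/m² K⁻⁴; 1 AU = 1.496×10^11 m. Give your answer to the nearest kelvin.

174 K

Orbital distance: d = 7.71 AU = 1.153×10^12 m.
Flux at the orbit: S = L/(4πd²) = 6.85×10^27/(4π·(1.15×10^12)²) = 409.7 W/m².
With the new albedo, S(1−α₂)/4 = 51.73 W/m², so T₂ = 173.8 K.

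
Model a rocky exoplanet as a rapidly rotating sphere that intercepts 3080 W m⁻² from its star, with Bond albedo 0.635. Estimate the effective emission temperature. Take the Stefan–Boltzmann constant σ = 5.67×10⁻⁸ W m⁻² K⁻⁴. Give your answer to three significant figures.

Averaging over the sphere, the absorbed flux is S(1−α)/4 = 281.1 W m⁻².
In equilibrium σT⁴ equals this, so T = 265.3 K.

265 kelvin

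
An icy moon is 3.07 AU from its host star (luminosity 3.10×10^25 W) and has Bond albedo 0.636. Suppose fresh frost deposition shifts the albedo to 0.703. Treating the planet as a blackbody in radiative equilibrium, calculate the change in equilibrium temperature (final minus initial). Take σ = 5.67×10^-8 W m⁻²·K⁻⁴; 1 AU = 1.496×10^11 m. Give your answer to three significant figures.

-3.26 K

d = 3.07 × 1.496×10^11 m = 4.593×10^11 m.
Flux at the orbit: S = L/(4πd²) = 3.10×10^25/(4π·(4.59×10^11)²) = 11.70 W m⁻².
With α = 0.636, T₁ = 65.82 K.
Final:   T₂ = [S(1−0.703)/(4σ)]^(1/4) = 62.56 K.
ΔT = T₂ − T₁ = -3.264 K.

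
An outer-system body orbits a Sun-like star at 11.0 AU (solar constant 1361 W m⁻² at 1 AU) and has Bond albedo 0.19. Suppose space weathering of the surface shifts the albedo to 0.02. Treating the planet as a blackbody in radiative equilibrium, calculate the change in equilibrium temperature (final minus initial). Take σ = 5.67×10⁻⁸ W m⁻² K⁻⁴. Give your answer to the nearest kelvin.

Irradiance scales as 1/d², so S = 1361 W m⁻² × (1/11.0)² = 11.25 W m⁻².
Before: T₁ = [11.25·0.81/(4σ)]^(1/4) = 79.61 K.
After:  T₂ = [11.25·0.98/(4σ)]^(1/4) = 83.50 K.
ΔT = T₂ − T₁ = 3.884 K.

4 kelvin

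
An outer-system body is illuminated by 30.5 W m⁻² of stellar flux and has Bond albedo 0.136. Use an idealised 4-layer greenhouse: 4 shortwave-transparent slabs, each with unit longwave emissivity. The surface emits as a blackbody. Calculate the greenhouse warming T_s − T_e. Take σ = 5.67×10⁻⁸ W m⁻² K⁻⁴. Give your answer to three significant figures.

51.4 kelvin

The effective emission temperature is T_e = [S(1−α)/(4σ)]^¼ = 103.8 K.
Surface: T_s = (5)^¼·T_e = 155.3 K.
Warming: T_s − T_e = 51.43 K.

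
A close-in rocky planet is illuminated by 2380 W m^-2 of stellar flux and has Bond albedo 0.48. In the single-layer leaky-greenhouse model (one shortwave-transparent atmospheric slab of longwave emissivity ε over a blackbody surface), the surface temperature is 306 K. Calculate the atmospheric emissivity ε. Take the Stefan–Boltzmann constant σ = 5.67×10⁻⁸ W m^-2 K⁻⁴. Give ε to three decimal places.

0.755

TOA balance gives T_e = 271.8 K.
T_s⁴ = T_e⁴·2/(2−ε) → ε = 2 − 2(T_e/T_s)⁴ = 2 − 2·(271.8/306)⁴ = 0.7553.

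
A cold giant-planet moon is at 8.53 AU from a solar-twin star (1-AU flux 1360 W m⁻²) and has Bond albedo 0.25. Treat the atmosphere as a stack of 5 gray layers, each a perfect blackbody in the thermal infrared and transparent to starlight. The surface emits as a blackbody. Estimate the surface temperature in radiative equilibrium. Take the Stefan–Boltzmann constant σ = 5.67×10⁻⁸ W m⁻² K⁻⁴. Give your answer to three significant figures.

Irradiance scales as 1/d², so S = 1360 W m⁻² × (1/8.53)² = 18.69 W m⁻².
Top-of-atmosphere balance: σT_e⁴ = S(1−α)/4 = 3.505 W m⁻² → T_e = 88.67 K.
Layer-by-layer balance gives σT_s⁴ = (N+1)σT_e⁴, so T_s = 6^¼·88.67 = 138.8 K.

139 K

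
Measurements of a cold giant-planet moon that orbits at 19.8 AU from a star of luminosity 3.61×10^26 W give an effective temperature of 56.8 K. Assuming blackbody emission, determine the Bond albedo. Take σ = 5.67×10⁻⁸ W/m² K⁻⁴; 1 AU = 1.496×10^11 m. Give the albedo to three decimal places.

0.279

d = 19.8 × 1.496×10^11 m = 2.962×10^12 m.
Spreading L over a sphere of radius d: S = 3.61×10^26/(4π·2.96×10^12²) = 3.274 W/m².
Energy balance: S(1−α)/4 = σT⁴, so 1−α = 4σT⁴/S.
σT⁴ = 0.5902 W/m², so 4σT⁴ = 2.361 W/m².
Hence α = 1 − 2.361/3.274 = 0.2790.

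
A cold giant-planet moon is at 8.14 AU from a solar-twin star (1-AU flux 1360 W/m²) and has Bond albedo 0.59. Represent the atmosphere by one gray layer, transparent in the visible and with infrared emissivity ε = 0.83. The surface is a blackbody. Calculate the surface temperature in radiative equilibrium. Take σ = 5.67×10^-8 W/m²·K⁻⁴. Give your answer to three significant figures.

Irradiance scales as 1/d², so S = 1360 W/m² × (1/8.14)² = 20.53 W/m².
Effective emission temperature (TOA balance): σT_e⁴ = S(1−α)/4 = 2.104 W/m² → T_e = 78.05 K.
The surface balance (absorbed SW + ε·downward IR = σT_s⁴) with T_a⁴ = T_s⁴/2 reduces to T_s = T_e·[2/(2−ε)]^¼ = 89.24 K.

89.2 K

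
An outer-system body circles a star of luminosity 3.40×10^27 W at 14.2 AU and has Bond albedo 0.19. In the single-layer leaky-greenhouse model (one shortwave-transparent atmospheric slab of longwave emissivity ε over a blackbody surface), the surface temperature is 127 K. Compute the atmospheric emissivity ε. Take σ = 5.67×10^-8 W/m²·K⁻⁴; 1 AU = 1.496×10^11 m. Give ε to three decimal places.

d = 14.2 × 1.496×10^11 m = 2.124×10^12 m.
Flux at the orbit: S = L/(4πd²) = 3.40×10^27/(4π·(2.12×10^12)²) = 59.96 W/m².
TOA balance gives T_e = 121.0 K.
T_s⁴ = T_e⁴·2/(2−ε) → ε = 2 − 2(T_e/T_s)⁴ = 2 − 2·(121.0/127)⁴ = 0.3538.

0.354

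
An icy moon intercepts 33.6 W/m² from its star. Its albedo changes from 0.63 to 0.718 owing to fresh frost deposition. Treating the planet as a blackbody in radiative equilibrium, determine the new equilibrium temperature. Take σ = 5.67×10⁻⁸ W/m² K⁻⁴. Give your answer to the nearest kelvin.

With the new albedo, S(1−α₂)/4 = 2.369 W/m², so T₂ = 80.40 K.

80 K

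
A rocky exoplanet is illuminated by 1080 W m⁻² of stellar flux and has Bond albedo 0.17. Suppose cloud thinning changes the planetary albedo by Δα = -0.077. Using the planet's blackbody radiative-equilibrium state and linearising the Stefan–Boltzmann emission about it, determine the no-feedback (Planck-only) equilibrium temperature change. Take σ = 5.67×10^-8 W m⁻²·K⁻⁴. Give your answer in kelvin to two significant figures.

5.8 kelvin

Reference equilibrium: T_e = [S(1−α)/(4σ)]^(1/4) = 250.7 K.
The change in absorbed flux is Δ[S(1−α)/4] = −SΔα/4 = 20.79 W m⁻².
The Planck feedback parameter is 4σT_e³ = 3.575 W m⁻²/K.
So ΔT₀ = 20.79/3.575 = 5.82 K.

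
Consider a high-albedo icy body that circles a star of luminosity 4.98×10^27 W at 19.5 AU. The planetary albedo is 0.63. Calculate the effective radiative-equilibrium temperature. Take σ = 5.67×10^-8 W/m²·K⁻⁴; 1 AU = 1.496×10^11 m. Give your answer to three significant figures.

Orbital distance: d = 19.5 AU = 2.917×10^12 m.
Spreading L over a sphere of radius d: S = 4.98×10^27/(4π·2.92×10^12²) = 46.57 W/m².
Averaging over the sphere, the absorbed flux is S(1−α)/4 = 4.308 W/m².
In equilibrium σT⁴ equals this, so T = 93.36 K.

93.4 K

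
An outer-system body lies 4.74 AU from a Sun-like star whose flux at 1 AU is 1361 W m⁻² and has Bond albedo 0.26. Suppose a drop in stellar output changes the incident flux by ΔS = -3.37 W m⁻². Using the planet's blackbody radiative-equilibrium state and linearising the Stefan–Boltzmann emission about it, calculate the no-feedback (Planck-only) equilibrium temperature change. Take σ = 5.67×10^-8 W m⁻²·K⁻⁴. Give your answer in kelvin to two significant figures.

Irradiance scales as 1/d², so S = 1361 W m⁻² × (1/4.74)² = 60.58 W m⁻².
The baseline emission temperature is T_e = 118.6 K.
ΔF = Δ[S(1−α)]/4 = (1−0.26)·-3.37/4 = -0.6235 W m⁻².
The Planck feedback parameter is 4σT_e³ = 0.3781 W m⁻²/K.
ΔT₀ = ΔF/λ_P = -0.6235/0.3781 = -1.65 K.

-1.6 kelvin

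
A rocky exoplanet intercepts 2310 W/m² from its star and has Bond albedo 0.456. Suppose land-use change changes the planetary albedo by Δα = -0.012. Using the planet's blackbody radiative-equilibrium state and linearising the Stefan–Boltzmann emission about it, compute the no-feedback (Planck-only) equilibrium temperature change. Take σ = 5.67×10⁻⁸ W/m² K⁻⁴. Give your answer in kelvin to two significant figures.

1.5 K

Unperturbed T_e = [2310·(1−0.456)/(4σ)]^¼ = 272.8 K.
The change in absorbed flux is Δ[S(1−α)/4] = −SΔα/4 = 6.930 W/m².
Planck response: λ_P = 4σT_e³ = 4·5.67×10⁻⁸·(272.8)³ = 4.606 W/m²/K.
ΔT₀ = ΔF/λ_P = 6.930/4.606 = 1.50 K.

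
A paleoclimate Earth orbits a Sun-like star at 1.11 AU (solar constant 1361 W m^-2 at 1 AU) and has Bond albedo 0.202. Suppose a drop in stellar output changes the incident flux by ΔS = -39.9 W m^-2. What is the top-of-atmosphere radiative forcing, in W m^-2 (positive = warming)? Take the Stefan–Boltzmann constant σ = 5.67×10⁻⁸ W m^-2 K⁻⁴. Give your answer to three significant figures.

Irradiance scales as 1/d², so S = 1361 W m^-2 × (1/1.11)² = 1105 W m^-2.
ΔF = Δ[S(1−α)]/4 = (1−0.202)·-39.9/4 = -7.960 W m^-2.

-7.96 W m^-2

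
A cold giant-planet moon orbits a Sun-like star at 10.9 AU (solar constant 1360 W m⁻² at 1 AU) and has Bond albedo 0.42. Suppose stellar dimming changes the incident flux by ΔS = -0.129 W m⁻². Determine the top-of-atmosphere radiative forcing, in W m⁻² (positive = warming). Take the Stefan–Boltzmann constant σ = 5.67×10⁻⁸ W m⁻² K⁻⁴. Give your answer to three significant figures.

Flux at the orbit: S = 1360/(10.9)² = 11.45 W m⁻².
ΔF = Δ[S(1−α)]/4 = (1−0.42)·-0.129/4 = -0.01871 W m⁻².

-0.0187 W m⁻²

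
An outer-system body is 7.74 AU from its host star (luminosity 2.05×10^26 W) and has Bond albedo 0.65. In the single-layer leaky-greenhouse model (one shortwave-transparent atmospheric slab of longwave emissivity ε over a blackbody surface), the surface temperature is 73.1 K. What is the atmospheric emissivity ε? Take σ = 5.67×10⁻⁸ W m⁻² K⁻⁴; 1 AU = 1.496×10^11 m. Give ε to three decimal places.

d = 7.74 × 1.496×10^11 m = 1.158×10^12 m.
Flux at the orbit: S = L/(4πd²) = 2.05×10^26/(4π·(1.16×10^12)²) = 12.17 W m⁻².
TOA balance gives T_e = 65.83 K.
Since (2−ε)/2 = (T_e/T_s)⁴ = 0.6576, ε = 0.6848.

0.685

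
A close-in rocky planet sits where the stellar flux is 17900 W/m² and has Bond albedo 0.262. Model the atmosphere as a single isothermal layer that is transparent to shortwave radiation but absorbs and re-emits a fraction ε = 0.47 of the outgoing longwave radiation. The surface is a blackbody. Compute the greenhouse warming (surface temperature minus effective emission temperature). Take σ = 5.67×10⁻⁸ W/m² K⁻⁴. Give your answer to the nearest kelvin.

The planet radiates to space at T_e = [S(1−α)/(4σ)]^(1/4) = 491.3 K.
For a single slab of emissivity ε, T_s⁴ = 2T_e⁴/(2−ε); thus T_s = 491.3·(1.307)^(1/4) = 525.3 K.
The atmosphere warms the surface by 34.03 K.

34 kelvin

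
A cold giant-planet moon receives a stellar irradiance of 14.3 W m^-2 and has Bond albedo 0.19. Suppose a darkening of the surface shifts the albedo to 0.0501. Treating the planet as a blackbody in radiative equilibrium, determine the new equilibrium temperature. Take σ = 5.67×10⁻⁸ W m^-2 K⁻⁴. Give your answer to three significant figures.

88.0 kelvin

New equilibrium: T₂ = [(1−0.0501)·14.30/(4σ)]^(1/4) = 87.97 K.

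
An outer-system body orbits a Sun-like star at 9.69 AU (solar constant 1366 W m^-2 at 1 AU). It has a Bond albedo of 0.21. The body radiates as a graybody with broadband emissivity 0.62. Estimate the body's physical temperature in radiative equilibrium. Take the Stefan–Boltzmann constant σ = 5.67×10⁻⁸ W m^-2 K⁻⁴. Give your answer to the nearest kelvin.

Irradiance scales as 1/d², so S = 1366 W m^-2 × (1/9.69)² = 14.55 W m^-2.
The planet absorbs (1−α)S over its disc πR² and re-emits over 4πR², so the mean absorbed flux is (1−0.21)·14.55/4 = 2.873 W m^-2.
Equating to εσT⁴ with ε = 0.62: T = (2.873/0.62σ)^(1/4) = 95.08 K.

95 kelvin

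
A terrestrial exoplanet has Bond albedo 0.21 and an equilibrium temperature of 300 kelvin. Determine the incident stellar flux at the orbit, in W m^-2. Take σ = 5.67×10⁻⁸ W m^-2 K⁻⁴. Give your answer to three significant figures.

Invert the energy balance for S: S = 4σT⁴/(1−α).
σT⁴ = 5.67×10⁻⁸·(300)⁴ = 459.3 W m^-2.
So S = 4×459.3/(1−0.21) = 2325 W m^-2.

2330 W m^-2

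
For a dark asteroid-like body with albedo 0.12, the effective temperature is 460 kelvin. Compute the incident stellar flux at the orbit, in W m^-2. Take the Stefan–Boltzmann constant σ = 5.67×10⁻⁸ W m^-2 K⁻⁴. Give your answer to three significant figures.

11500 W m^-2

Invert the energy balance for S: S = 4σT⁴/(1−α).
The emitted flux is σT⁴ = 2539 W m^-2.
S = 4·2539/0.88 = 11540 W m^-2.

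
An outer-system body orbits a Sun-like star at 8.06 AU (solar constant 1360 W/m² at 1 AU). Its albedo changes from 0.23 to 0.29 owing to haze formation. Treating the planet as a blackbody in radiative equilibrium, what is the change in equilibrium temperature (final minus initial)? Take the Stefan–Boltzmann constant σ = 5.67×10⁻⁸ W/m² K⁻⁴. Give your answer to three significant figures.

Flux at the orbit: S = 1360/(8.06)² = 20.93 W/m².
Before: T₁ = [20.93·0.77/(4σ)]^(1/4) = 91.82 K.
After:  T₂ = [20.93·0.71/(4σ)]^(1/4) = 89.97 K.
Change: 89.97 − 91.82 = -1.843 K.

-1.84 kelvin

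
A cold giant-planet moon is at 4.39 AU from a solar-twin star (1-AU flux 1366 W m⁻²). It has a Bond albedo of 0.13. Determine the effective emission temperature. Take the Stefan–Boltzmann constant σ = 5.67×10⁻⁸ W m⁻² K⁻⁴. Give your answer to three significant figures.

Irradiance scales as 1/d², so S = 1366 W m⁻² × (1/4.39)² = 70.88 W m⁻².
The planet absorbs (1−α)S over its disc πR² and re-emits over 4πR², so the mean absorbed flux is (1−0.13)·70.88/4 = 15.42 W m⁻².
Set σT⁴ = 15.42 → T = (15.42/σ)^(1/4) = 128.4 K.

128 K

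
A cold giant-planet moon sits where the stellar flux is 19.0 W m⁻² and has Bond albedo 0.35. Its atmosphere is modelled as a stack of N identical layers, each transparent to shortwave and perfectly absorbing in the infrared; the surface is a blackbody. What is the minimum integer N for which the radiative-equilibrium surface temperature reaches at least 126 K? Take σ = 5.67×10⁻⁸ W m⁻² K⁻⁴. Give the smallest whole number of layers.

4

Top-of-atmosphere balance: σT_e⁴ = S(1−α)/4 = 3.087 W m⁻² → T_e = 85.90 K.
T_s = (N+1)^(1/4)·T_e ≥ 126 K requires N+1 ≥ (T_s/T_e)⁴ = (126/85.90)⁴ = 4.629.
Rounding up, N = 4.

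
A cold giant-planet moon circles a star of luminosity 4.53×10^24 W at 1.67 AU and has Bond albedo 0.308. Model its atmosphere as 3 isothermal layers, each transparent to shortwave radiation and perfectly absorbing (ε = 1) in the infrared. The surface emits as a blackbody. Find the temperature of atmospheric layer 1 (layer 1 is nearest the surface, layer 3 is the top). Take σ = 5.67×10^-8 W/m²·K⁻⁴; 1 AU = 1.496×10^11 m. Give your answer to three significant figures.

85.3 K

d = 1.67 × 1.496×10^11 m = 2.498×10^11 m.
Spreading L over a sphere of radius d: S = 4.53×10^24/(4π·2.50×10^11²) = 5.776 W/m².
Top-of-atmosphere balance: σT_e⁴ = S(1−α)/4 = 0.9992 W/m² → T_e = 64.79 K.
In the N-layer model, layer k (counted from the surface) has T_k = (N+1−k)^(1/4)·T_e.
With k = 1: T_1 = (3+1−1)^¼·64.79 K = 85.27 K.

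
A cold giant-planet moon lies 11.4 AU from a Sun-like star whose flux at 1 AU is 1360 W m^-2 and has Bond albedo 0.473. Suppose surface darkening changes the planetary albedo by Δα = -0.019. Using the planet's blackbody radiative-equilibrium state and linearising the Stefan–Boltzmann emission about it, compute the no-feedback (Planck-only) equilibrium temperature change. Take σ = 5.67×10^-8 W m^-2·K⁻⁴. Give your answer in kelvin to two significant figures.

Flux at the orbit: S = 1360/(11.4)² = 10.46 W m^-2.
Unperturbed T_e = [10.46·(1−0.473)/(4σ)]^¼ = 70.22 K.
The change in absorbed flux is Δ[S(1−α)/4] = −SΔα/4 = 0.04971 W m^-2.
Linearising σT⁴ gives d(σT⁴)/dT = 4σT_e³ = 0.07854 W m^-2 per K.
Hence the no-feedback warming is ΔF/(4σT_e³) = 0.633 K.

0.63 K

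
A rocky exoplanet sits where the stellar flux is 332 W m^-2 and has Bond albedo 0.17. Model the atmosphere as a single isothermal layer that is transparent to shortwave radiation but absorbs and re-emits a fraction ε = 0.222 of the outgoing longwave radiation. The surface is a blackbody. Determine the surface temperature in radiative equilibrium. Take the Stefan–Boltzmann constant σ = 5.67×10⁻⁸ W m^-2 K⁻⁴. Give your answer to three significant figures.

192 K

At the top of the atmosphere, σT_e⁴ = S(1−α)/4 = 68.89 W m^-2, giving T_e = 186.7 K.
Surface balance with a leaky layer gives σT_s⁴ = σT_e⁴·2/(2−ε), so T_s = T_e·[2/(2−0.222)]^(1/4) = 192.3 K.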